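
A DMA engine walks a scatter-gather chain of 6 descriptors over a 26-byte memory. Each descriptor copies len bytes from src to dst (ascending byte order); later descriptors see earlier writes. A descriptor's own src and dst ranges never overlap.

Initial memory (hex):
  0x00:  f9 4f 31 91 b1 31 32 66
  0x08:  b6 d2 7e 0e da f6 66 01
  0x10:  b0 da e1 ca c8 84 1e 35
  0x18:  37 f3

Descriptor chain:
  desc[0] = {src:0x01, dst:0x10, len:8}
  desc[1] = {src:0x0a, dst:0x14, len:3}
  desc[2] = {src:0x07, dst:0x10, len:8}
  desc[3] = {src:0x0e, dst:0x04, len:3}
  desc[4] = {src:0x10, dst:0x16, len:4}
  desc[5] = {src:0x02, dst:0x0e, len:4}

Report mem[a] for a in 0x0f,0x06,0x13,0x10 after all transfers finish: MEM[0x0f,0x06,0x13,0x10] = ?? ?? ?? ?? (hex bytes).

MEM[0x0f,0x06,0x13,0x10] = 91 66 7e 66

  after D0: wrote 8B at 0x10 = 4f3191b1313266b6
  after D1: wrote 3B at 0x14 = 7e0eda
  after D2: wrote 8B at 0x10 = 66b6d27e0edaf666
  after D3: wrote 3B at 0x04 = 660166
  after D4: wrote 4B at 0x16 = 66b6d27e
  after D5: wrote 4B at 0x0e = 31916601
query mem[0x0f]=0x91, mem[0x06]=0x66, mem[0x13]=0x7e, mem[0x10]=0x66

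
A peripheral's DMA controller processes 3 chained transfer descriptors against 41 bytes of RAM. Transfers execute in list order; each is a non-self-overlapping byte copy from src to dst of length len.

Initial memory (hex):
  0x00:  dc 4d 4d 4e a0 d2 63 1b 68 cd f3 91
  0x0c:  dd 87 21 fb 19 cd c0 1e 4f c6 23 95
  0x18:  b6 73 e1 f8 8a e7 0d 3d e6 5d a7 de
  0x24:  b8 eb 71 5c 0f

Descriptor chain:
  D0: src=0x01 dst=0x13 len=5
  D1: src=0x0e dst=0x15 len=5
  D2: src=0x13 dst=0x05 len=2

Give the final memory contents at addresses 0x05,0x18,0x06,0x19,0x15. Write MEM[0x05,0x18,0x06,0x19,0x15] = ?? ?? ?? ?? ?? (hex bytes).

[0] 0x01->0x13 len=5 : 4d 4d 4e a0 d2
[1] 0x0e->0x15 len=5 : 21 fb 19 cd c0
[2] 0x13->0x05 len=2 : 4d 4d
query mem[0x05]=0x4d, mem[0x18]=0xcd, mem[0x06]=0x4d, mem[0x19]=0xc0, mem[0x15]=0x21

MEM[0x05,0x18,0x06,0x19,0x15] = 4d cd 4d c0 21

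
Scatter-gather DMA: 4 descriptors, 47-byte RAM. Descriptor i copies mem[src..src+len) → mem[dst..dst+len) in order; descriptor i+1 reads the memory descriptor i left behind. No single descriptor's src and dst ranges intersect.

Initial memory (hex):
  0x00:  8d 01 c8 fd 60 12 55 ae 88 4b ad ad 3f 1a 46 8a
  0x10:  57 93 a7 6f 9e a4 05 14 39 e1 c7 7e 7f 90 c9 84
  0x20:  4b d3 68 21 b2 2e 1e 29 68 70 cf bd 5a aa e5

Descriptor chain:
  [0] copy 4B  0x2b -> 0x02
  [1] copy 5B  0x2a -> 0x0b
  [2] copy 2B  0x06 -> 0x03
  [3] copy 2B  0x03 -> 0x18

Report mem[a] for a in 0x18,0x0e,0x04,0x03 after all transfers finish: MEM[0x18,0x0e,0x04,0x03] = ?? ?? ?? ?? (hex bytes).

[0] 0x2b->0x02 len=4 : bd 5a aa e5
[1] 0x2a->0x0b len=5 : cf bd 5a aa e5
[2] 0x06->0x03 len=2 : 55 ae
[3] 0x03->0x18 len=2 : 55 ae
query mem[0x18]=0x55, mem[0x0e]=0xaa, mem[0x04]=0xae, mem[0x03]=0x55

MEM[0x18,0x0e,0x04,0x03] = 55 aa ae 55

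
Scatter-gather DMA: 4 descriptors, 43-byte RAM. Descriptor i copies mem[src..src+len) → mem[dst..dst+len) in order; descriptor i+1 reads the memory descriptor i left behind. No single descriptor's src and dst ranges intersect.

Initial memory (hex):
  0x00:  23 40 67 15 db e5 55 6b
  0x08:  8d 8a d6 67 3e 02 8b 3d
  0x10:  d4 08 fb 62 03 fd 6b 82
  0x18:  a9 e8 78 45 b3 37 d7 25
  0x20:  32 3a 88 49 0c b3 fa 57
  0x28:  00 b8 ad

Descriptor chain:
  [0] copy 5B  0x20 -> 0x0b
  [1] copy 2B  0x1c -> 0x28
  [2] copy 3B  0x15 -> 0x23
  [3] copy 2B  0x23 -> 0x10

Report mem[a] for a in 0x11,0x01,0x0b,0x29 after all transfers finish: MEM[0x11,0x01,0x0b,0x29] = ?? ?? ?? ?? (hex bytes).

MEM[0x11,0x01,0x0b,0x29] = 6b 40 32 37

  after D0: wrote 5B at 0x0b = 323a88490c
  after D1: wrote 2B at 0x28 = b337
  after D2: wrote 3B at 0x23 = fd6b82
  after D3: wrote 2B at 0x10 = fd6b
query mem[0x11]=0x6b, mem[0x01]=0x40, mem[0x0b]=0x32, mem[0x29]=0x37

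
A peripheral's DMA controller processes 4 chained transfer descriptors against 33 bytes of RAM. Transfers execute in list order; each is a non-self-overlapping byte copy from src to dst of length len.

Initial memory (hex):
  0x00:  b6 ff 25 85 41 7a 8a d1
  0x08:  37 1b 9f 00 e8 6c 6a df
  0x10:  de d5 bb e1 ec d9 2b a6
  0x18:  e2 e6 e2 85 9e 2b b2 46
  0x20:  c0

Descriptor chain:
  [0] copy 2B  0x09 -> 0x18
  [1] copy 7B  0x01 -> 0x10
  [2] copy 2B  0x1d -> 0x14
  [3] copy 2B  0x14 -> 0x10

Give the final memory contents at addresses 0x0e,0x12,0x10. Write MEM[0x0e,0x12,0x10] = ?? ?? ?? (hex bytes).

MEM[0x0e,0x12,0x10] = 6a 85 2b

  after D0: wrote 2B at 0x18 = 1b9f
  after D1: wrote 7B at 0x10 = ff2585417a8ad1
  after D2: wrote 2B at 0x14 = 2bb2
  after D3: wrote 2B at 0x10 = 2bb2
query mem[0x0e]=0x6a, mem[0x12]=0x85, mem[0x10]=0x2b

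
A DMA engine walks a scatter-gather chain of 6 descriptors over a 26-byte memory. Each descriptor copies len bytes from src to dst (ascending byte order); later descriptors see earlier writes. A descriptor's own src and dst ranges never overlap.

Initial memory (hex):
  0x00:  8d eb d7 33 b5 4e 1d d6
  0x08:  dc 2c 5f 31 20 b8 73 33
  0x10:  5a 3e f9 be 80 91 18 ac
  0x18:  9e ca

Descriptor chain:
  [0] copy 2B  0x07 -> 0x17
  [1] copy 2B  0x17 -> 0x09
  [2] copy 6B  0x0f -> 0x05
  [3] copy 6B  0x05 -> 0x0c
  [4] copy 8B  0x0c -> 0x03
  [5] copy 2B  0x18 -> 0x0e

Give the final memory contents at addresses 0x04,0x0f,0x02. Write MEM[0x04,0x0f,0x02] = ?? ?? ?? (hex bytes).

D0: mem[0x17..0x18] <- [d6 dc]
D1: mem[0x09..0x0a] <- [d6 dc]
D2: mem[0x05..0x0a] <- [33 5a 3e f9 be 80]
D3: mem[0x0c..0x11] <- [33 5a 3e f9 be 80]
D4: mem[0x03..0x0a] <- [33 5a 3e f9 be 80 f9 be]
D5: mem[0x0e..0x0f] <- [dc ca]
query mem[0x04]=0x5a, mem[0x0f]=0xca, mem[0x02]=0xd7

MEM[0x04,0x0f,0x02] = 5a ca d7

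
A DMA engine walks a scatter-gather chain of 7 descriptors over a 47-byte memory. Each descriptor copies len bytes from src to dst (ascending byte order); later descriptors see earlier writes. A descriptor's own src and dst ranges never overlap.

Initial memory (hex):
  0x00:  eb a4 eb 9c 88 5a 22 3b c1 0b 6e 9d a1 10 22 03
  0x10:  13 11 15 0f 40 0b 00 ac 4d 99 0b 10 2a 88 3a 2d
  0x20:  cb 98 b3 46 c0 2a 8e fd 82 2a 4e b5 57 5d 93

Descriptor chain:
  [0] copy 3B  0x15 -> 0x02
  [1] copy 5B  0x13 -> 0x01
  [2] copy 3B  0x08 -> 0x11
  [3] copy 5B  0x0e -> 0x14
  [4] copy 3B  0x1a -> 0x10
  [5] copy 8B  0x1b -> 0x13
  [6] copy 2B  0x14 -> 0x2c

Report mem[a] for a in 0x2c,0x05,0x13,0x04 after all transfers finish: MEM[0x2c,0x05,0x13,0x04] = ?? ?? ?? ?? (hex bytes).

MEM[0x2c,0x05,0x13,0x04] = 2a ac 10 00

D0: mem[0x02..0x04] <- [0b 00 ac]
D1: mem[0x01..0x05] <- [0f 40 0b 00 ac]
D2: mem[0x11..0x13] <- [c1 0b 6e]
D3: mem[0x14..0x18] <- [22 03 13 c1 0b]
D4: mem[0x10..0x12] <- [0b 10 2a]
D5: mem[0x13..0x1a] <- [10 2a 88 3a 2d cb 98 b3]
D6: mem[0x2c..0x2d] <- [2a 88]
query mem[0x2c]=0x2a, mem[0x05]=0xac, mem[0x13]=0x10, mem[0x04]=0x00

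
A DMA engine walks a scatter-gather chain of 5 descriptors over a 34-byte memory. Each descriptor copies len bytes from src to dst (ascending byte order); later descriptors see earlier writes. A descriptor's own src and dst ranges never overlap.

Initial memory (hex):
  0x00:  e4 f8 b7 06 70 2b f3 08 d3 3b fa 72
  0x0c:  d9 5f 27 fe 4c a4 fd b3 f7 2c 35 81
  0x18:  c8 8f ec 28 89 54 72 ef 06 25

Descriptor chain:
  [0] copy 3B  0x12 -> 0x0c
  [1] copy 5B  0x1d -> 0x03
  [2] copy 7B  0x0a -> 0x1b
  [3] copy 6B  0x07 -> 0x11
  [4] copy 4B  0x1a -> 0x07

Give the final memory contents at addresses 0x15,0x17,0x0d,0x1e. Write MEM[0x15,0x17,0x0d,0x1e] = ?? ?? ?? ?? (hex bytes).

MEM[0x15,0x17,0x0d,0x1e] = 72 81 b3 b3

#0 dst[0x0c+3] := {0xfd,0xb3,0xf7}
#1 dst[0x03+5] := {0x54,0x72,0xef,0x06,0x25}
#2 dst[0x1b+7] := {0xfa,0x72,0xfd,0xb3,0xf7,0xfe,0x4c}
#3 dst[0x11+6] := {0x25,0xd3,0x3b,0xfa,0x72,0xfd}
#4 dst[0x07+4] := {0xec,0xfa,0x72,0xfd}
query mem[0x15]=0x72, mem[0x17]=0x81, mem[0x0d]=0xb3, mem[0x1e]=0xb3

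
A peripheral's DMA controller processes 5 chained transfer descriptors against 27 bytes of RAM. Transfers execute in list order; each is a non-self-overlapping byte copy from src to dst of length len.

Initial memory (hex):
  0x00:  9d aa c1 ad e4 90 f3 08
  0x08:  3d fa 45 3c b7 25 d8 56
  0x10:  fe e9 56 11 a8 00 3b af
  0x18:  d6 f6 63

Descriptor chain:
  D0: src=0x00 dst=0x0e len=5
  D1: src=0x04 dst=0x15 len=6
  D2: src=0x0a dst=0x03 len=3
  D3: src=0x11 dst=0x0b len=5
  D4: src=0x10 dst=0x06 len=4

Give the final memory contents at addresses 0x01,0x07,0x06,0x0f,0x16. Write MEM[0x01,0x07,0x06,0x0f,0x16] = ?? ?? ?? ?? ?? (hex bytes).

#0 dst[0x0e+5] := {0x9d,0xaa,0xc1,0xad,0xe4}
#1 dst[0x15+6] := {0xe4,0x90,0xf3,0x08,0x3d,0xfa}
#2 dst[0x03+3] := {0x45,0x3c,0xb7}
#3 dst[0x0b+5] := {0xad,0xe4,0x11,0xa8,0xe4}
#4 dst[0x06+4] := {0xc1,0xad,0xe4,0x11}
query mem[0x01]=0xaa, mem[0x07]=0xad, mem[0x06]=0xc1, mem[0x0f]=0xe4, mem[0x16]=0x90

MEM[0x01,0x07,0x06,0x0f,0x16] = aa ad c1 e4 90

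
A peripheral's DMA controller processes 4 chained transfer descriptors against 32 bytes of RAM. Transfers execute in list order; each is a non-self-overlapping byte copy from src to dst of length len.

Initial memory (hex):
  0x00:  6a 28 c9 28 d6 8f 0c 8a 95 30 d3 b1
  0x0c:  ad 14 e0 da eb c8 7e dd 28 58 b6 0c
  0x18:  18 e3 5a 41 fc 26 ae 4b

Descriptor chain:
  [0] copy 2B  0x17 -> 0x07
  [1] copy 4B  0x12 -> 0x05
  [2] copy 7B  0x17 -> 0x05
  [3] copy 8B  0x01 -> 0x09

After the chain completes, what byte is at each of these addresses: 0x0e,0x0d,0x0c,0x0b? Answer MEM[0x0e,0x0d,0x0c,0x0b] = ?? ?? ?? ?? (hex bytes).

#0 dst[0x07+2] := {0x0c,0x18}
#1 dst[0x05+4] := {0x7e,0xdd,0x28,0x58}
#2 dst[0x05+7] := {0x0c,0x18,0xe3,0x5a,0x41,0xfc,0x26}
#3 dst[0x09+8] := {0x28,0xc9,0x28,0xd6,0x0c,0x18,0xe3,0x5a}
query mem[0x0e]=0x18, mem[0x0d]=0x0c, mem[0x0c]=0xd6, mem[0x0b]=0x28

MEM[0x0e,0x0d,0x0c,0x0b] = 18 0c d6 28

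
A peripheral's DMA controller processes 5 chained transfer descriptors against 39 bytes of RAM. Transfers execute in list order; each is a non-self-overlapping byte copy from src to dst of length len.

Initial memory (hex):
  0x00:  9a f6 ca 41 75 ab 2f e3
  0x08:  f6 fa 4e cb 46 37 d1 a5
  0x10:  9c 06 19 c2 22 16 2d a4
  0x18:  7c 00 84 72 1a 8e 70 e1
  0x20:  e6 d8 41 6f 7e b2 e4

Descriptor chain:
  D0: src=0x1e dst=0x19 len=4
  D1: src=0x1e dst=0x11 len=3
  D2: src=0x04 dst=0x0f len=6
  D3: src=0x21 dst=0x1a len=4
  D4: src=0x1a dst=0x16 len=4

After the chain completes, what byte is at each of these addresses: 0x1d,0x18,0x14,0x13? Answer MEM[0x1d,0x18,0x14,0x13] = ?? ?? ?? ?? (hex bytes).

MEM[0x1d,0x18,0x14,0x13] = 7e 6f fa f6

  after D0: wrote 4B at 0x19 = 70e1e6d8
  after D1: wrote 3B at 0x11 = 70e1e6
  after D2: wrote 6B at 0x0f = 75ab2fe3f6fa
  after D3: wrote 4B at 0x1a = d8416f7e
  after D4: wrote 4B at 0x16 = d8416f7e
query mem[0x1d]=0x7e, mem[0x18]=0x6f, mem[0x14]=0xfa, mem[0x13]=0xf6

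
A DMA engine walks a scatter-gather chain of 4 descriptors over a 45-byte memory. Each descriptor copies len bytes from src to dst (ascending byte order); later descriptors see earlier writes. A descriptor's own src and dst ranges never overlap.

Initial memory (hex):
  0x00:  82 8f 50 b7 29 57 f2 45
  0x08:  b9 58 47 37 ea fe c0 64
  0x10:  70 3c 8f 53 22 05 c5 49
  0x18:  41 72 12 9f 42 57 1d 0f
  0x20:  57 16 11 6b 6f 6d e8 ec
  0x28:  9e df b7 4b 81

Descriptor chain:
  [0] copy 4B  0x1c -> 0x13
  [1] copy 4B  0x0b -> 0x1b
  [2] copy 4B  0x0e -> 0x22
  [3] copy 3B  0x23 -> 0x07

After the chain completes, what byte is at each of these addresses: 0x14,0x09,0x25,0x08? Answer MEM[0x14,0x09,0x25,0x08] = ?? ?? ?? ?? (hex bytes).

MEM[0x14,0x09,0x25,0x08] = 57 3c 3c 70

D0: mem[0x13..0x16] <- [42 57 1d 0f]
D1: mem[0x1b..0x1e] <- [37 ea fe c0]
D2: mem[0x22..0x25] <- [c0 64 70 3c]
D3: mem[0x07..0x09] <- [64 70 3c]
query mem[0x14]=0x57, mem[0x09]=0x3c, mem[0x25]=0x3c, mem[0x08]=0x70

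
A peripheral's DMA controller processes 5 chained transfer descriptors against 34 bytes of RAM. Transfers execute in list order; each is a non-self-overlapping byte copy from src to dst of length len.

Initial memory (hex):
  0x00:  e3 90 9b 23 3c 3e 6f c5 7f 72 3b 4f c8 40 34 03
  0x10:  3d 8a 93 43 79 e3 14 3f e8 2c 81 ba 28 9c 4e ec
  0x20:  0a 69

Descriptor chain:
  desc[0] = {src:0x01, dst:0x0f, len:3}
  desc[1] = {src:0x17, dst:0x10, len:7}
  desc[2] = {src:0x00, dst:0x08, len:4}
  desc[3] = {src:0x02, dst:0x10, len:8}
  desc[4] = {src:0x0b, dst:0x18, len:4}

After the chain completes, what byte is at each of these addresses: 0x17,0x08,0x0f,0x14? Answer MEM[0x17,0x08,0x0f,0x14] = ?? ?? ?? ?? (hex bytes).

MEM[0x17,0x08,0x0f,0x14] = 90 e3 90 6f

[0] 0x01->0x0f len=3 : 90 9b 23
[1] 0x17->0x10 len=7 : 3f e8 2c 81 ba 28 9c
[2] 0x00->0x08 len=4 : e3 90 9b 23
[3] 0x02->0x10 len=8 : 9b 23 3c 3e 6f c5 e3 90
[4] 0x0b->0x18 len=4 : 23 c8 40 34
query mem[0x17]=0x90, mem[0x08]=0xe3, mem[0x0f]=0x90, mem[0x14]=0x6f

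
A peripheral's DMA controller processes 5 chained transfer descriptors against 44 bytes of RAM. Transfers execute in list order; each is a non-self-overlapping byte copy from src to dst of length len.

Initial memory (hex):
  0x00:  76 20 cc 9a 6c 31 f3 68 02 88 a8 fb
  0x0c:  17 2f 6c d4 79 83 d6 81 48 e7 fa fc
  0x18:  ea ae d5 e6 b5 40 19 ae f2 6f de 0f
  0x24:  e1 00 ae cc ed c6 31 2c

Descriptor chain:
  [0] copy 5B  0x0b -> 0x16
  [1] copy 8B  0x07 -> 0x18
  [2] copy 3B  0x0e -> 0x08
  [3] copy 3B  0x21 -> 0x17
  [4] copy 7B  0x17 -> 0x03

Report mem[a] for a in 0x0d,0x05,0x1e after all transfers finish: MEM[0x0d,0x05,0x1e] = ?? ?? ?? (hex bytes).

MEM[0x0d,0x05,0x1e] = 2f 0f 2f

[0] 0x0b->0x16 len=5 : fb 17 2f 6c d4
[1] 0x07->0x18 len=8 : 68 02 88 a8 fb 17 2f 6c
[2] 0x0e->0x08 len=3 : 6c d4 79
[3] 0x21->0x17 len=3 : 6f de 0f
[4] 0x17->0x03 len=7 : 6f de 0f 88 a8 fb 17
query mem[0x0d]=0x2f, mem[0x05]=0x0f, mem[0x1e]=0x2f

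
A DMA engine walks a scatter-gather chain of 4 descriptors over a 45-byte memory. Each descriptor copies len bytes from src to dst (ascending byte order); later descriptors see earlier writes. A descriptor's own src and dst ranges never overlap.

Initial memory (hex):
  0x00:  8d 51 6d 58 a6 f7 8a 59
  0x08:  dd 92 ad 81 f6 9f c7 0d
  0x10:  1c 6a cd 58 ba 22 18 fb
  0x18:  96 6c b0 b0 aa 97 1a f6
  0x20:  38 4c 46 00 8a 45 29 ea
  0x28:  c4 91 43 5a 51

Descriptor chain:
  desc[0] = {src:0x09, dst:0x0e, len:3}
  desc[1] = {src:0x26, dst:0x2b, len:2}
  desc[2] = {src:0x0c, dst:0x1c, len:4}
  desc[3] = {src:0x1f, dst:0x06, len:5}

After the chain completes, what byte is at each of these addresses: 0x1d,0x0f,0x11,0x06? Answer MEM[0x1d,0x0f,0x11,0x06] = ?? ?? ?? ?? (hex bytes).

MEM[0x1d,0x0f,0x11,0x06] = 9f ad 6a ad

D0: mem[0x0e..0x10] <- [92 ad 81]
D1: mem[0x2b..0x2c] <- [29 ea]
D2: mem[0x1c..0x1f] <- [f6 9f 92 ad]
D3: mem[0x06..0x0a] <- [ad 38 4c 46 00]
query mem[0x1d]=0x9f, mem[0x0f]=0xad, mem[0x11]=0x6a, mem[0x06]=0xad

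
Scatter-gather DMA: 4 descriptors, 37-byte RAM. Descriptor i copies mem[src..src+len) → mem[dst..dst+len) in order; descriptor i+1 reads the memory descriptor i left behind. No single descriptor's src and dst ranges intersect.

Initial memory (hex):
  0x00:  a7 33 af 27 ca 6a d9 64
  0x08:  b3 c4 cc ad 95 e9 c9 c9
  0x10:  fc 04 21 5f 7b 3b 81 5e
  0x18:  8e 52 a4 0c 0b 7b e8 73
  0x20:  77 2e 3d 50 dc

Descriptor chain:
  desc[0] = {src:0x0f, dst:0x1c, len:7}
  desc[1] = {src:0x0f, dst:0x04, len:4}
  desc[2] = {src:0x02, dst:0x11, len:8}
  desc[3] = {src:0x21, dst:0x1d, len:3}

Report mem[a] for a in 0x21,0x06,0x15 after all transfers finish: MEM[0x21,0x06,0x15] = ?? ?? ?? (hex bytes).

MEM[0x21,0x06,0x15] = 7b 04 04

D0: mem[0x1c..0x22] <- [c9 fc 04 21 5f 7b 3b]
D1: mem[0x04..0x07] <- [c9 fc 04 21]
D2: mem[0x11..0x18] <- [af 27 c9 fc 04 21 b3 c4]
D3: mem[0x1d..0x1f] <- [7b 3b 50]
query mem[0x21]=0x7b, mem[0x06]=0x04, mem[0x15]=0x04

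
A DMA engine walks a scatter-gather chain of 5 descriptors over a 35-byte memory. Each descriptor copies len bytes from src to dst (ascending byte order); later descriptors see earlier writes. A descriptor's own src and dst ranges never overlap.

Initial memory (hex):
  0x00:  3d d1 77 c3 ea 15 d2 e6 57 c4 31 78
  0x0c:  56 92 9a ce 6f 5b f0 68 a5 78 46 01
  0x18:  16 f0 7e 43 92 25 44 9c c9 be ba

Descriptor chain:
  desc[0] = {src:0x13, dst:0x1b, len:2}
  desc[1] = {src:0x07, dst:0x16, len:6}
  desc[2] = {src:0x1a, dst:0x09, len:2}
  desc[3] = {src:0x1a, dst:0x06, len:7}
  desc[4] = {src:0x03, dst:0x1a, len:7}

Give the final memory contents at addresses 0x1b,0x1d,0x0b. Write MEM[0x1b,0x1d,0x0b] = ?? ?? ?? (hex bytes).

MEM[0x1b,0x1d,0x0b] = ea 78 9c

D0: mem[0x1b..0x1c] <- [68 a5]
D1: mem[0x16..0x1b] <- [e6 57 c4 31 78 56]
D2: mem[0x09..0x0a] <- [78 56]
D3: mem[0x06..0x0c] <- [78 56 a5 25 44 9c c9]
D4: mem[0x1a..0x20] <- [c3 ea 15 78 56 a5 25]
query mem[0x1b]=0xea, mem[0x1d]=0x78, mem[0x0b]=0x9c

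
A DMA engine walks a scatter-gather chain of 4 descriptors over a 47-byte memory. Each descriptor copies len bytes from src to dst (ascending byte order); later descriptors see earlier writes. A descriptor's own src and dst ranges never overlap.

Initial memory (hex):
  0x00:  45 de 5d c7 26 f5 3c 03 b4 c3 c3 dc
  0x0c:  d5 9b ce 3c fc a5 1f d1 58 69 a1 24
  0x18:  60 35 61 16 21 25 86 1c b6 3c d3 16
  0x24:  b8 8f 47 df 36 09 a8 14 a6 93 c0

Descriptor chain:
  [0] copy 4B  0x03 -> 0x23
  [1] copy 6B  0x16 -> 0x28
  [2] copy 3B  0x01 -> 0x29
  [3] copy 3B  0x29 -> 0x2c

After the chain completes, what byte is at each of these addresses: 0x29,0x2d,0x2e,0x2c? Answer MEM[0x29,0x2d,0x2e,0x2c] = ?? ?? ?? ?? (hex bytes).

MEM[0x29,0x2d,0x2e,0x2c] = de 5d c7 de

  after D0: wrote 4B at 0x23 = c726f53c
  after D1: wrote 6B at 0x28 = a12460356116
  after D2: wrote 3B at 0x29 = de5dc7
  after D3: wrote 3B at 0x2c = de5dc7
query mem[0x29]=0xde, mem[0x2d]=0x5d, mem[0x2e]=0xc7, mem[0x2c]=0xde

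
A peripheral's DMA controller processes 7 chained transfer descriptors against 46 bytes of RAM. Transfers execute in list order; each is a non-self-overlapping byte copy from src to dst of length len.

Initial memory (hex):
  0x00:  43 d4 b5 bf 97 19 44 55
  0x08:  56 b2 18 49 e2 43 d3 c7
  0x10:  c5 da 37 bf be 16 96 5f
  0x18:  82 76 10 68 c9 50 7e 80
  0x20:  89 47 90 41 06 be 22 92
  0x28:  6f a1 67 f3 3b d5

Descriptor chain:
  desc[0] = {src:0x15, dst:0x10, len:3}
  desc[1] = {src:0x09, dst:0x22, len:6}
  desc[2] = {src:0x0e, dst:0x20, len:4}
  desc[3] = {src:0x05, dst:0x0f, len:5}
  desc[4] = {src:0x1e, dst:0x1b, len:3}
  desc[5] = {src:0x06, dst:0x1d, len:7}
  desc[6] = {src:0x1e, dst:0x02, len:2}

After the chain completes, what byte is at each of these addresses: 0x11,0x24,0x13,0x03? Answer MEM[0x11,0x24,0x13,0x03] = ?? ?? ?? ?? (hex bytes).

MEM[0x11,0x24,0x13,0x03] = 55 49 b2 56

D0: mem[0x10..0x12] <- [16 96 5f]
D1: mem[0x22..0x27] <- [b2 18 49 e2 43 d3]
D2: mem[0x20..0x23] <- [d3 c7 16 96]
D3: mem[0x0f..0x13] <- [19 44 55 56 b2]
D4: mem[0x1b..0x1d] <- [7e 80 d3]
D5: mem[0x1d..0x23] <- [44 55 56 b2 18 49 e2]
D6: mem[0x02..0x03] <- [55 56]
query mem[0x11]=0x55, mem[0x24]=0x49, mem[0x13]=0xb2, mem[0x03]=0x56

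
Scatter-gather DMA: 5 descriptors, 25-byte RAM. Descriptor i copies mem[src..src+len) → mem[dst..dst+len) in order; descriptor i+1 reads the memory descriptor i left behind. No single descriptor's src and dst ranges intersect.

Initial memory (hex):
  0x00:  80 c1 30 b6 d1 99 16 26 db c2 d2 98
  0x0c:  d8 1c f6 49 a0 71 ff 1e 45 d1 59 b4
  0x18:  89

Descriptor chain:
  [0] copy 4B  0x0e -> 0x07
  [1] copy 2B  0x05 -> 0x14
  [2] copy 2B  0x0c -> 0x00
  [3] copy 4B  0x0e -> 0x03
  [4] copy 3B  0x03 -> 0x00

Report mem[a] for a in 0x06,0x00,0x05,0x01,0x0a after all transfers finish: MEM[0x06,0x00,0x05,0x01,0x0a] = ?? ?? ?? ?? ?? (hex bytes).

  after D0: wrote 4B at 0x07 = f649a071
  after D1: wrote 2B at 0x14 = 9916
  after D2: wrote 2B at 0x00 = d81c
  after D3: wrote 4B at 0x03 = f649a071
  after D4: wrote 3B at 0x00 = f649a0
query mem[0x06]=0x71, mem[0x00]=0xf6, mem[0x05]=0xa0, mem[0x01]=0x49, mem[0x0a]=0x71

MEM[0x06,0x00,0x05,0x01,0x0a] = 71 f6 a0 49 71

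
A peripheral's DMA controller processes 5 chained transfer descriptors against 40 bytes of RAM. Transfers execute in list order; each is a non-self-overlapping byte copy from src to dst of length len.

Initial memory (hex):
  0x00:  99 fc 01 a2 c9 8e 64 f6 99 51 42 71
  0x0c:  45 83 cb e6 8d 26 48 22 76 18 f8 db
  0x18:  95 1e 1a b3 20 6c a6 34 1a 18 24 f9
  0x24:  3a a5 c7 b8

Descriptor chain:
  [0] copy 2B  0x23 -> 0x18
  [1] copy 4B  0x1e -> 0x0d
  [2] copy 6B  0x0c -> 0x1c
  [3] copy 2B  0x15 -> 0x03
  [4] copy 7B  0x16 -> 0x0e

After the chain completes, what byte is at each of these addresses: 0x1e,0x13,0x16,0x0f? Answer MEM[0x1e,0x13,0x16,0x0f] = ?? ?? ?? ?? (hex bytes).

[0] 0x23->0x18 len=2 : f9 3a
[1] 0x1e->0x0d len=4 : a6 34 1a 18
[2] 0x0c->0x1c len=6 : 45 a6 34 1a 18 26
[3] 0x15->0x03 len=2 : 18 f8
[4] 0x16->0x0e len=7 : f8 db f9 3a 1a b3 45
query mem[0x1e]=0x34, mem[0x13]=0xb3, mem[0x16]=0xf8, mem[0x0f]=0xdb

MEM[0x1e,0x13,0x16,0x0f] = 34 b3 f8 db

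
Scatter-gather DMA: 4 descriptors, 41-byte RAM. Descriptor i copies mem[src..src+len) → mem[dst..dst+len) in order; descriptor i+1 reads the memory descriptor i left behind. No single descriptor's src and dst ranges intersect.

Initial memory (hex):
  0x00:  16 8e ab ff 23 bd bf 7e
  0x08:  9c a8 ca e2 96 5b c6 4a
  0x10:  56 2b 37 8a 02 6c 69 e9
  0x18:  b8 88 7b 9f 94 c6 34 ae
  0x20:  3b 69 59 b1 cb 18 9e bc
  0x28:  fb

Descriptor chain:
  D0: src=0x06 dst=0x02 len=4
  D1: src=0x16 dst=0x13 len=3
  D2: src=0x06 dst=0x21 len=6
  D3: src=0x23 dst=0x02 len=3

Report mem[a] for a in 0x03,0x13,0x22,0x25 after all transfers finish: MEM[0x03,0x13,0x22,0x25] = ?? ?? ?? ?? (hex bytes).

MEM[0x03,0x13,0x22,0x25] = a8 69 7e ca

#0 dst[0x02+4] := {0xbf,0x7e,0x9c,0xa8}
#1 dst[0x13+3] := {0x69,0xe9,0xb8}
#2 dst[0x21+6] := {0xbf,0x7e,0x9c,0xa8,0xca,0xe2}
#3 dst[0x02+3] := {0x9c,0xa8,0xca}
query mem[0x03]=0xa8, mem[0x13]=0x69, mem[0x22]=0x7e, mem[0x25]=0xca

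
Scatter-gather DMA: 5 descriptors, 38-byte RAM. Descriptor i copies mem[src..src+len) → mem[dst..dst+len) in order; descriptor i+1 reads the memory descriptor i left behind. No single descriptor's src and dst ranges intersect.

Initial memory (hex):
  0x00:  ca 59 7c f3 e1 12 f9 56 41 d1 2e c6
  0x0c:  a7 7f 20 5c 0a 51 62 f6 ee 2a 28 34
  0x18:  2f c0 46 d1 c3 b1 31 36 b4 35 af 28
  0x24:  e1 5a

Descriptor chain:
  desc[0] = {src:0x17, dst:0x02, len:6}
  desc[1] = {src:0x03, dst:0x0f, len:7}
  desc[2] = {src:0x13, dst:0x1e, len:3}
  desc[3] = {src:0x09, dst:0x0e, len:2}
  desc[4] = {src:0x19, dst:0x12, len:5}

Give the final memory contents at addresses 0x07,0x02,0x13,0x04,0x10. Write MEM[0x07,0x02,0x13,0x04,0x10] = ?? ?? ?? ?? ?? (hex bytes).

MEM[0x07,0x02,0x13,0x04,0x10] = c3 34 46 c0 c0

  after D0: wrote 6B at 0x02 = 342fc046d1c3
  after D1: wrote 7B at 0x0f = 2fc046d1c341d1
  after D2: wrote 3B at 0x1e = c341d1
  after D3: wrote 2B at 0x0e = d12e
  after D4: wrote 5B at 0x12 = c046d1c3b1
query mem[0x07]=0xc3, mem[0x02]=0x34, mem[0x13]=0x46, mem[0x04]=0xc0, mem[0x10]=0xc0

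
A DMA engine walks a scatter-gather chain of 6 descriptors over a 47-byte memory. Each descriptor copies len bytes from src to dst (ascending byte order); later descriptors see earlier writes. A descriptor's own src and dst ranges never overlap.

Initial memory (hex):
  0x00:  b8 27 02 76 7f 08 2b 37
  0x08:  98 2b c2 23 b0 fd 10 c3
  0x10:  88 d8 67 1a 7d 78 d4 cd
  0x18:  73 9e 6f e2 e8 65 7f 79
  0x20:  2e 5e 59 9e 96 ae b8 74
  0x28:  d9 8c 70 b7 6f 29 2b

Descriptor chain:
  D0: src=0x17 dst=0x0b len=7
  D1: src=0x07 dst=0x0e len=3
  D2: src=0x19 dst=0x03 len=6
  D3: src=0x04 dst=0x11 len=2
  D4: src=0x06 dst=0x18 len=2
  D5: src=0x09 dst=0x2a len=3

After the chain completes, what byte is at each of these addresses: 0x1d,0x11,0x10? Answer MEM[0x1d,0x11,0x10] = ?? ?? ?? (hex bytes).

MEM[0x1d,0x11,0x10] = 65 6f 2b

[0] 0x17->0x0b len=7 : cd 73 9e 6f e2 e8 65
[1] 0x07->0x0e len=3 : 37 98 2b
[2] 0x19->0x03 len=6 : 9e 6f e2 e8 65 7f
[3] 0x04->0x11 len=2 : 6f e2
[4] 0x06->0x18 len=2 : e8 65
[5] 0x09->0x2a len=3 : 2b c2 cd
query mem[0x1d]=0x65, mem[0x11]=0x6f, mem[0x10]=0x2b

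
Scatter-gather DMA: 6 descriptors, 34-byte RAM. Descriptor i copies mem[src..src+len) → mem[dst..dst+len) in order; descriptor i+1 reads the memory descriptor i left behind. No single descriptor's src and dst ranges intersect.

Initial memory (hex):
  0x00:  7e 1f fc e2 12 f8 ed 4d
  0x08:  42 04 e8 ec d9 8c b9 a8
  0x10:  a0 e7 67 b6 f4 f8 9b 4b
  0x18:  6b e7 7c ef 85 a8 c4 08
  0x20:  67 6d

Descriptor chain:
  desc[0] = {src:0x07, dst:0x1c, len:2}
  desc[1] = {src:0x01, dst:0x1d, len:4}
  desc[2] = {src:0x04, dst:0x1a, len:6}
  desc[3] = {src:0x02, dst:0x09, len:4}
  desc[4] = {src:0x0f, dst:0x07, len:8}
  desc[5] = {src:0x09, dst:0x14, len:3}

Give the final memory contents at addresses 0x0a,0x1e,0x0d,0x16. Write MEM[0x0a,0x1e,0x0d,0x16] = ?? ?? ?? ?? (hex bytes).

MEM[0x0a,0x1e,0x0d,0x16] = 67 42 f8 b6

D0: mem[0x1c..0x1d] <- [4d 42]
D1: mem[0x1d..0x20] <- [1f fc e2 12]
D2: mem[0x1a..0x1f] <- [12 f8 ed 4d 42 04]
D3: mem[0x09..0x0c] <- [fc e2 12 f8]
D4: mem[0x07..0x0e] <- [a8 a0 e7 67 b6 f4 f8 9b]
D5: mem[0x14..0x16] <- [e7 67 b6]
query mem[0x0a]=0x67, mem[0x1e]=0x42, mem[0x0d]=0xf8, mem[0x16]=0xb6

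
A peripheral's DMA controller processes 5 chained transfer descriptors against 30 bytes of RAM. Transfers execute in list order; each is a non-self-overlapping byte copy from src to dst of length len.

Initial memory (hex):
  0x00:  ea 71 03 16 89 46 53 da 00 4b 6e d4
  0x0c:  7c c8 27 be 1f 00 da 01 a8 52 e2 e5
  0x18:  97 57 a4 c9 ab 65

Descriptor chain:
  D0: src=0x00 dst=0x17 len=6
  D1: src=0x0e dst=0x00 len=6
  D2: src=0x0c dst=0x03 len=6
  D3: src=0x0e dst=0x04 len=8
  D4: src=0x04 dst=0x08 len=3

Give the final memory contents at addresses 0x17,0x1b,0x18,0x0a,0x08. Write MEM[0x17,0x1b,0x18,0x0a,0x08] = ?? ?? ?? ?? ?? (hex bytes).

MEM[0x17,0x1b,0x18,0x0a,0x08] = ea 89 71 1f 27

[0] 0x00->0x17 len=6 : ea 71 03 16 89 46
[1] 0x0e->0x00 len=6 : 27 be 1f 00 da 01
[2] 0x0c->0x03 len=6 : 7c c8 27 be 1f 00
[3] 0x0e->0x04 len=8 : 27 be 1f 00 da 01 a8 52
[4] 0x04->0x08 len=3 : 27 be 1f
query mem[0x17]=0xea, mem[0x1b]=0x89, mem[0x18]=0x71, mem[0x0a]=0x1f, mem[0x08]=0x27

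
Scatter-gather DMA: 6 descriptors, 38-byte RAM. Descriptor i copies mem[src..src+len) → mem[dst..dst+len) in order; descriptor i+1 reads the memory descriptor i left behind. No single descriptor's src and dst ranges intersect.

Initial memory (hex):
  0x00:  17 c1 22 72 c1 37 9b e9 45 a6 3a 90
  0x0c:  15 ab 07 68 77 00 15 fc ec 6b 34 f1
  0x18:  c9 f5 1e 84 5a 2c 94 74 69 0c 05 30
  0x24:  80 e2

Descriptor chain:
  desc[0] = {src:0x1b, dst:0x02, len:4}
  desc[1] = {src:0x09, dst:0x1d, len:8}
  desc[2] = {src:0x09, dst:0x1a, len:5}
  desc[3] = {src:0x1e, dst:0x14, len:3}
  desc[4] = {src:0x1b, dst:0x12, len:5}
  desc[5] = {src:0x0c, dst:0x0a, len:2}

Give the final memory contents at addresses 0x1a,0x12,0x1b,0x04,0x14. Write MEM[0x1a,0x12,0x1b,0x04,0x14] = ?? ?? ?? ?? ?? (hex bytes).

[0] 0x1b->0x02 len=4 : 84 5a 2c 94
[1] 0x09->0x1d len=8 : a6 3a 90 15 ab 07 68 77
[2] 0x09->0x1a len=5 : a6 3a 90 15 ab
[3] 0x1e->0x14 len=3 : ab 90 15
[4] 0x1b->0x12 len=5 : 3a 90 15 ab 90
[5] 0x0c->0x0a len=2 : 15 ab
query mem[0x1a]=0xa6, mem[0x12]=0x3a, mem[0x1b]=0x3a, mem[0x04]=0x2c, mem[0x14]=0x15

MEM[0x1a,0x12,0x1b,0x04,0x14] = a6 3a 3a 2c 15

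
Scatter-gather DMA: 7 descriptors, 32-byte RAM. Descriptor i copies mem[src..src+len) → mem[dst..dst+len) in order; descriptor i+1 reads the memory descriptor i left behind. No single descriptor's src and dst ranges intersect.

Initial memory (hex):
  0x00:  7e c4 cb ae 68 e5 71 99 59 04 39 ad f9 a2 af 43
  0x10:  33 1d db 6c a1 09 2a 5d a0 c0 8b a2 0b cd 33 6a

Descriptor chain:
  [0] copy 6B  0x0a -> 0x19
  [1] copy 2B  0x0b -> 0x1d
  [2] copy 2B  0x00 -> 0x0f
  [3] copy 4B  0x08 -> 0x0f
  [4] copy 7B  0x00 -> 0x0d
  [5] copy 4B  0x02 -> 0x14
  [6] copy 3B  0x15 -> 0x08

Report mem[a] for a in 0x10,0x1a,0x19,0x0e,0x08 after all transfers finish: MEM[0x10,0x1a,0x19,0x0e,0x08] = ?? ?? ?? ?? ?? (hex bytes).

MEM[0x10,0x1a,0x19,0x0e,0x08] = ae ad 39 c4 ae

[0] 0x0a->0x19 len=6 : 39 ad f9 a2 af 43
[1] 0x0b->0x1d len=2 : ad f9
[2] 0x00->0x0f len=2 : 7e c4
[3] 0x08->0x0f len=4 : 59 04 39 ad
[4] 0x00->0x0d len=7 : 7e c4 cb ae 68 e5 71
[5] 0x02->0x14 len=4 : cb ae 68 e5
[6] 0x15->0x08 len=3 : ae 68 e5
query mem[0x10]=0xae, mem[0x1a]=0xad, mem[0x19]=0x39, mem[0x0e]=0xc4, mem[0x08]=0xae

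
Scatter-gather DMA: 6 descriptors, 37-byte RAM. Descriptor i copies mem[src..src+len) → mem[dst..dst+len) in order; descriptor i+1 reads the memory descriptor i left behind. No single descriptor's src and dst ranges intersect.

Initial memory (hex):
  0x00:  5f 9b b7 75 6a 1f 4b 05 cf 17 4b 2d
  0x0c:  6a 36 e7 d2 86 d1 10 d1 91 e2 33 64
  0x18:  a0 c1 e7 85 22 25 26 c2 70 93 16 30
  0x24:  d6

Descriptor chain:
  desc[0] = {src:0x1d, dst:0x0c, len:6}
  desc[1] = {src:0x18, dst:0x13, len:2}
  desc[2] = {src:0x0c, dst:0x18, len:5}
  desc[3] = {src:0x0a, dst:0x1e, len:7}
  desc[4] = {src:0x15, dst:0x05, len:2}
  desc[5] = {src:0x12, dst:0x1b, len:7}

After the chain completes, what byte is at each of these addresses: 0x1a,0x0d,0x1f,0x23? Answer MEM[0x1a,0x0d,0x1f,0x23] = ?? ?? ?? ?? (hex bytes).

D0: mem[0x0c..0x11] <- [25 26 c2 70 93 16]
D1: mem[0x13..0x14] <- [a0 c1]
D2: mem[0x18..0x1c] <- [25 26 c2 70 93]
D3: mem[0x1e..0x24] <- [4b 2d 25 26 c2 70 93]
D4: mem[0x05..0x06] <- [e2 33]
D5: mem[0x1b..0x21] <- [10 a0 c1 e2 33 64 25]
query mem[0x1a]=0xc2, mem[0x0d]=0x26, mem[0x1f]=0x33, mem[0x23]=0x70

MEM[0x1a,0x0d,0x1f,0x23] = c2 26 33 70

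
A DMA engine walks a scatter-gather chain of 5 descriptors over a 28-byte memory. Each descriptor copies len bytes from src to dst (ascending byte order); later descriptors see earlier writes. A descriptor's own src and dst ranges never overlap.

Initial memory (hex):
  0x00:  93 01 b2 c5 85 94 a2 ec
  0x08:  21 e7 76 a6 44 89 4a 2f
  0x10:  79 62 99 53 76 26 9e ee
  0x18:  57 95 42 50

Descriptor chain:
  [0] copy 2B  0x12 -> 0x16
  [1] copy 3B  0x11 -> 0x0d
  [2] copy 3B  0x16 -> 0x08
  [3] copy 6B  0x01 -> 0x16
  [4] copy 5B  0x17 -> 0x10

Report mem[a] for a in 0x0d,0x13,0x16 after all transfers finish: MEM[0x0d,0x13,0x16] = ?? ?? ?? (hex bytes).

  after D0: wrote 2B at 0x16 = 9953
  after D1: wrote 3B at 0x0d = 629953
  after D2: wrote 3B at 0x08 = 995357
  after D3: wrote 6B at 0x16 = 01b2c58594a2
  after D4: wrote 5B at 0x10 = b2c58594a2
query mem[0x0d]=0x62, mem[0x13]=0x94, mem[0x16]=0x01

MEM[0x0d,0x13,0x16] = 62 94 01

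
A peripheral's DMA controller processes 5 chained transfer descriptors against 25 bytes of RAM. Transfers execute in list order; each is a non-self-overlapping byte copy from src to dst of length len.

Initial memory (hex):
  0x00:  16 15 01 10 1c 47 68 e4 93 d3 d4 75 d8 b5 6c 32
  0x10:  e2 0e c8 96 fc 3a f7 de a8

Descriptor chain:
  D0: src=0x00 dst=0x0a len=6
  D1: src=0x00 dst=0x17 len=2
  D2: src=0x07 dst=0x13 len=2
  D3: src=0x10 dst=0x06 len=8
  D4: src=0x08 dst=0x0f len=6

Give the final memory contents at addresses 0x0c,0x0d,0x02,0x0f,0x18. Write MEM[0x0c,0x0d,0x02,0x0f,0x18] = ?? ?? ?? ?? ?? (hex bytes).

D0: mem[0x0a..0x0f] <- [16 15 01 10 1c 47]
D1: mem[0x17..0x18] <- [16 15]
D2: mem[0x13..0x14] <- [e4 93]
D3: mem[0x06..0x0d] <- [e2 0e c8 e4 93 3a f7 16]
D4: mem[0x0f..0x14] <- [c8 e4 93 3a f7 16]
query mem[0x0c]=0xf7, mem[0x0d]=0x16, mem[0x02]=0x01, mem[0x0f]=0xc8, mem[0x18]=0x15

MEM[0x0c,0x0d,0x02,0x0f,0x18] = f7 16 01 c8 15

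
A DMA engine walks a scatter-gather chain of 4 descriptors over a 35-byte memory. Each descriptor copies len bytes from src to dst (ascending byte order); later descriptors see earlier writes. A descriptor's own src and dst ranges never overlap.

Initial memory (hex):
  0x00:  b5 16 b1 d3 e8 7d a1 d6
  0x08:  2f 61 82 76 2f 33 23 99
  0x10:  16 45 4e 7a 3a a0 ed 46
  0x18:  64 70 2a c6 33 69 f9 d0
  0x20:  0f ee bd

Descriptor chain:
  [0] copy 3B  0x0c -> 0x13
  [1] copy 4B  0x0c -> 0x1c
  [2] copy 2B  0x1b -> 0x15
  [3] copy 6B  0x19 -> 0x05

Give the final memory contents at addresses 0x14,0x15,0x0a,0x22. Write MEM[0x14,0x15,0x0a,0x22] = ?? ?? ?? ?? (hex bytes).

[0] 0x0c->0x13 len=3 : 2f 33 23
[1] 0x0c->0x1c len=4 : 2f 33 23 99
[2] 0x1b->0x15 len=2 : c6 2f
[3] 0x19->0x05 len=6 : 70 2a c6 2f 33 23
query mem[0x14]=0x33, mem[0x15]=0xc6, mem[0x0a]=0x23, mem[0x22]=0xbd

MEM[0x14,0x15,0x0a,0x22] = 33 c6 23 bd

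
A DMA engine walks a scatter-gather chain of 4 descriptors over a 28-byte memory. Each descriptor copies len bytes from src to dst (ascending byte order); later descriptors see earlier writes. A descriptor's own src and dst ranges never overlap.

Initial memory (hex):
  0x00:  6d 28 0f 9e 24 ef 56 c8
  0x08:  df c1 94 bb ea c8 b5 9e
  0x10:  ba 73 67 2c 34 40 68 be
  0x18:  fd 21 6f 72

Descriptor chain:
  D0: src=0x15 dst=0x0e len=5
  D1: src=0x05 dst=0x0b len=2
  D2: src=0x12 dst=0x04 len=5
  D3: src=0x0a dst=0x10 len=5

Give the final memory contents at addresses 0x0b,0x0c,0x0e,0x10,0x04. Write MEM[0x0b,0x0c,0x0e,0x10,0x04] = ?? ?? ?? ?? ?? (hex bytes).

D0: mem[0x0e..0x12] <- [40 68 be fd 21]
D1: mem[0x0b..0x0c] <- [ef 56]
D2: mem[0x04..0x08] <- [21 2c 34 40 68]
D3: mem[0x10..0x14] <- [94 ef 56 c8 40]
query mem[0x0b]=0xef, mem[0x0c]=0x56, mem[0x0e]=0x40, mem[0x10]=0x94, mem[0x04]=0x21

MEM[0x0b,0x0c,0x0e,0x10,0x04] = ef 56 40 94 21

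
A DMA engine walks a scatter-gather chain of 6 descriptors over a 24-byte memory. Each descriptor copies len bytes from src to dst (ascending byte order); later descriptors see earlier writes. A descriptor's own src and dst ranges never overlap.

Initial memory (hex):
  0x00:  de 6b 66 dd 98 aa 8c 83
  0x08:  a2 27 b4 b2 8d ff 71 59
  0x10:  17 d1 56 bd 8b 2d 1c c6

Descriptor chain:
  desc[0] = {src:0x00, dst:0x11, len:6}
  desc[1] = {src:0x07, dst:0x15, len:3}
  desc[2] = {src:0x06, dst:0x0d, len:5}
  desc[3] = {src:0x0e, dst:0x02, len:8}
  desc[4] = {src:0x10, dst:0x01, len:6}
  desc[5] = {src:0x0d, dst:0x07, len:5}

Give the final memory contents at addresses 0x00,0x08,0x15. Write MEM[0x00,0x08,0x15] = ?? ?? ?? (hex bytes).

  after D0: wrote 6B at 0x11 = de6b66dd98aa
  after D1: wrote 3B at 0x15 = 83a227
  after D2: wrote 5B at 0x0d = 8c83a227b4
  after D3: wrote 8B at 0x02 = 83a227b46b66dd83
  after D4: wrote 6B at 0x01 = 27b46b66dd83
  after D5: wrote 5B at 0x07 = 8c83a227b4
query mem[0x00]=0xde, mem[0x08]=0x83, mem[0x15]=0x83

MEM[0x00,0x08,0x15] = de 83 83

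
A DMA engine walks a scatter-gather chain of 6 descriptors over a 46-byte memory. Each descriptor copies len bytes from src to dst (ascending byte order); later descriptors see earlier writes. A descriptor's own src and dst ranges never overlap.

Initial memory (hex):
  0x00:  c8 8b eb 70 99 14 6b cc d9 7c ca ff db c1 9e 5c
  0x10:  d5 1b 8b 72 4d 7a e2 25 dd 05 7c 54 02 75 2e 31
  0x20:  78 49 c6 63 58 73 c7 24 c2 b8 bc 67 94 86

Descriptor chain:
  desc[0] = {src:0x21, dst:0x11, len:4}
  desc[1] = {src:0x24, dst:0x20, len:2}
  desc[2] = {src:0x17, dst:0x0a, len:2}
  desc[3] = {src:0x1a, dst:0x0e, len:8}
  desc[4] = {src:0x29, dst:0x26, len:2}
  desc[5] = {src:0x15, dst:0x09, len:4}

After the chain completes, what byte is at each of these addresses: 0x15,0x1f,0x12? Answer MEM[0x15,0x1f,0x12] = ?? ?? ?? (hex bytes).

MEM[0x15,0x1f,0x12] = 73 31 2e

D0: mem[0x11..0x14] <- [49 c6 63 58]
D1: mem[0x20..0x21] <- [58 73]
D2: mem[0x0a..0x0b] <- [25 dd]
D3: mem[0x0e..0x15] <- [7c 54 02 75 2e 31 58 73]
D4: mem[0x26..0x27] <- [b8 bc]
D5: mem[0x09..0x0c] <- [73 e2 25 dd]
query mem[0x15]=0x73, mem[0x1f]=0x31, mem[0x12]=0x2e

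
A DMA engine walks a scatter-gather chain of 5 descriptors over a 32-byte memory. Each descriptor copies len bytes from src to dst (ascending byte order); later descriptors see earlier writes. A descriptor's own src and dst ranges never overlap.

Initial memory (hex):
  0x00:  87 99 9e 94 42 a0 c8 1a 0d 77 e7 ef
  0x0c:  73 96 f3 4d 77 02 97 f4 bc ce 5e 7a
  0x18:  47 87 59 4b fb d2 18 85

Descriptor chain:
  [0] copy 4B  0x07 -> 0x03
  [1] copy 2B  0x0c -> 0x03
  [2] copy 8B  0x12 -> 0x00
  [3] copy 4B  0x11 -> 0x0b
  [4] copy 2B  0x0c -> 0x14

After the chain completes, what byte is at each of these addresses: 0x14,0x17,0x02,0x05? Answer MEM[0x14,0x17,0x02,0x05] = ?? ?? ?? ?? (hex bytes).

#0 dst[0x03+4] := {0x1a,0x0d,0x77,0xe7}
#1 dst[0x03+2] := {0x73,0x96}
#2 dst[0x00+8] := {0x97,0xf4,0xbc,0xce,0x5e,0x7a,0x47,0x87}
#3 dst[0x0b+4] := {0x02,0x97,0xf4,0xbc}
#4 dst[0x14+2] := {0x97,0xf4}
query mem[0x14]=0x97, mem[0x17]=0x7a, mem[0x02]=0xbc, mem[0x05]=0x7a

MEM[0x14,0x17,0x02,0x05] = 97 7a bc 7a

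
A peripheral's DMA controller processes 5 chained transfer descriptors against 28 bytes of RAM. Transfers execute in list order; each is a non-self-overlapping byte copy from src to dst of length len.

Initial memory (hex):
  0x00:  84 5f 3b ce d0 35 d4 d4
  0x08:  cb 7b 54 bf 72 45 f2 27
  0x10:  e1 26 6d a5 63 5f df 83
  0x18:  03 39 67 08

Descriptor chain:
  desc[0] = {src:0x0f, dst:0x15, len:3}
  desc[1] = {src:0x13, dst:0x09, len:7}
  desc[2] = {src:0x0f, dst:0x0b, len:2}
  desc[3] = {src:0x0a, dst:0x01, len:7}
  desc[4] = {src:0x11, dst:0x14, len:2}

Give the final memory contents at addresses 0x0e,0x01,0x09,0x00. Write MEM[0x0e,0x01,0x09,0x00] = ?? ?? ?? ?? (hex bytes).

#0 dst[0x15+3] := {0x27,0xe1,0x26}
#1 dst[0x09+7] := {0xa5,0x63,0x27,0xe1,0x26,0x03,0x39}
#2 dst[0x0b+2] := {0x39,0xe1}
#3 dst[0x01+7] := {0x63,0x39,0xe1,0x26,0x03,0x39,0xe1}
#4 dst[0x14+2] := {0x26,0x6d}
query mem[0x0e]=0x03, mem[0x01]=0x63, mem[0x09]=0xa5, mem[0x00]=0x84

MEM[0x0e,0x01,0x09,0x00] = 03 63 a5 84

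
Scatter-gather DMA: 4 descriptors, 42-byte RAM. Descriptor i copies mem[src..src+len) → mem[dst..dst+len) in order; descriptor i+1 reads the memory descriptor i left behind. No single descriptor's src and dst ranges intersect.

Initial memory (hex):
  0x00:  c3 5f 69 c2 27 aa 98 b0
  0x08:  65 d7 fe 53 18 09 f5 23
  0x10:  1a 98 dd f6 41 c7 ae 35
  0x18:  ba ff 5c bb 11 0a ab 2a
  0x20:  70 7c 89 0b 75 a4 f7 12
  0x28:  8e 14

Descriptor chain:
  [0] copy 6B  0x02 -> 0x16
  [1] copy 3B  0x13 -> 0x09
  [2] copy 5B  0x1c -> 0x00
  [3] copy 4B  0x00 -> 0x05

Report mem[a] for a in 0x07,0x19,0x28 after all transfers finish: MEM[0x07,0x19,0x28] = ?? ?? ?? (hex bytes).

D0: mem[0x16..0x1b] <- [69 c2 27 aa 98 b0]
D1: mem[0x09..0x0b] <- [f6 41 c7]
D2: mem[0x00..0x04] <- [11 0a ab 2a 70]
D3: mem[0x05..0x08] <- [11 0a ab 2a]
query mem[0x07]=0xab, mem[0x19]=0xaa, mem[0x28]=0x8e

MEM[0x07,0x19,0x28] = ab aa 8e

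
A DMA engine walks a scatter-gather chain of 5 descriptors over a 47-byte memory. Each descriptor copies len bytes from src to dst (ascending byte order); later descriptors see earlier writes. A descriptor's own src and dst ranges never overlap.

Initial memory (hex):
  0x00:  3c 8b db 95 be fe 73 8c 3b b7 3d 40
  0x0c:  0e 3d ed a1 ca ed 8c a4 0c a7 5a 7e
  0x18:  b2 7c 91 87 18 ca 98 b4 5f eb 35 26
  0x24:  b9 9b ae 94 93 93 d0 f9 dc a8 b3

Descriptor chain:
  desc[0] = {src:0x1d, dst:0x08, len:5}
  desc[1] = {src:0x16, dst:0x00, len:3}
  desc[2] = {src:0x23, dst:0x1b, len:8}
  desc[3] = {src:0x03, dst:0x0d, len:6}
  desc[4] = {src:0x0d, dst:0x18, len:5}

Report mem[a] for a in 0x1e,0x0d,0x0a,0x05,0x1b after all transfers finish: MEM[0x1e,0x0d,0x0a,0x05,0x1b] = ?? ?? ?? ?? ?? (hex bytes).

MEM[0x1e,0x0d,0x0a,0x05,0x1b] = ae 95 b4 fe 73

D0: mem[0x08..0x0c] <- [ca 98 b4 5f eb]
D1: mem[0x00..0x02] <- [5a 7e b2]
D2: mem[0x1b..0x22] <- [26 b9 9b ae 94 93 93 d0]
D3: mem[0x0d..0x12] <- [95 be fe 73 8c ca]
D4: mem[0x18..0x1c] <- [95 be fe 73 8c]
query mem[0x1e]=0xae, mem[0x0d]=0x95, mem[0x0a]=0xb4, mem[0x05]=0xfe, mem[0x1b]=0x73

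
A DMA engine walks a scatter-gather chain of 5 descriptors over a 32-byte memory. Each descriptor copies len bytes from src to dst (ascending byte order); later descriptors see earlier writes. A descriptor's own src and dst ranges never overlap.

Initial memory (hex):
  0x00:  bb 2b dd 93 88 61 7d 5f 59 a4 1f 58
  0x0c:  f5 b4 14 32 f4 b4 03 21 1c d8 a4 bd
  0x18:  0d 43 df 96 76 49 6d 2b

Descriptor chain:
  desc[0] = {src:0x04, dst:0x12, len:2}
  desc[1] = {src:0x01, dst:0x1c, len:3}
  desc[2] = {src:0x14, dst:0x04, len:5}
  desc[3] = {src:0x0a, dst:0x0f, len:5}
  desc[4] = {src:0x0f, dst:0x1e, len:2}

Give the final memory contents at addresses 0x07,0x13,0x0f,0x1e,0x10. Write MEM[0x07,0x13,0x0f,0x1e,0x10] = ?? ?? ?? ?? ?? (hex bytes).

MEM[0x07,0x13,0x0f,0x1e,0x10] = bd 14 1f 1f 58

D0: mem[0x12..0x13] <- [88 61]
D1: mem[0x1c..0x1e] <- [2b dd 93]
D2: mem[0x04..0x08] <- [1c d8 a4 bd 0d]
D3: mem[0x0f..0x13] <- [1f 58 f5 b4 14]
D4: mem[0x1e..0x1f] <- [1f 58]
query mem[0x07]=0xbd, mem[0x13]=0x14, mem[0x0f]=0x1f, mem[0x1e]=0x1f, mem[0x10]=0x58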